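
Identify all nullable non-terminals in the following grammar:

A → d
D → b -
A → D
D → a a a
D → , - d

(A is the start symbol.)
None

There are no ε-productions, so no non-terminal can derive ε.
No non-terminals are nullable.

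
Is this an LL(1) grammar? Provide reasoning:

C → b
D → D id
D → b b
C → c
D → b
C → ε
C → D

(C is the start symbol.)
No. Predict set conflict for C: { 'b' }

A grammar is LL(1) if for each non-terminal N with multiple productions, the predict sets of those productions are pairwise disjoint, where PREDICT(N → α) = (FIRST(α) \ {ε}) ∪ (FOLLOW(N) if α ⇒* ε).

Relevant sets:
  FIRST(D) = { 'b' }
  FOLLOW(C) = { $ }

For C:
  PREDICT(C → b) = { 'b' }
  PREDICT(C → c) = { 'c' }
  PREDICT(C → ε) = { $ }
  PREDICT(C → D) = { 'b' }
For D:
  PREDICT(D → D id) = { 'b' }
  PREDICT(D → b b) = { 'b' }
  PREDICT(D → b) = { 'b' }

Conflict found: Predict set conflict for C: { 'b' }
The grammar is NOT LL(1).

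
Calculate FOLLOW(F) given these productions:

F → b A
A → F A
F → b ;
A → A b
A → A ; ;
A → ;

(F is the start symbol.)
{ $, ';', 'b' }

To compute FOLLOW(F), find every occurrence of F on a right-hand side N → α F β: add FIRST(β) \ {ε}, and if β is empty or nullable also add FOLLOW(N). Iterate to a fixed point.

F is the start symbol, so $ ∈ FOLLOW(F).
In A → F A: F is followed by A, add FIRST(A) \ {ε} = { ';', 'b' }

Taking the union: FOLLOW(F) = { $, ';', 'b' }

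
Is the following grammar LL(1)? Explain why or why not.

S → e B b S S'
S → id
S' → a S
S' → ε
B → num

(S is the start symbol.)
Relevant sets:
  FOLLOW(S') = { $, 'a' }

For S:
  PREDICT(S → e B b S S') = { 'e' }
  PREDICT(S → id) = { 'id' }
For S':
  PREDICT(S' → a S) = { 'a' }
  PREDICT(S' → ε) = { $, 'a' }
B has a single production, so nothing to check there.

Conflict found: Predict set conflict for S': { 'a' }
The grammar is NOT LL(1).

Answer: No. Predict set conflict for S': { 'a' }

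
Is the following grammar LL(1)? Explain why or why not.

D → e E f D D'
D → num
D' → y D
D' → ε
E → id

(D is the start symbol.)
A grammar is LL(1) if for each non-terminal N with multiple productions, the predict sets of those productions are pairwise disjoint, where PREDICT(N → α) = (FIRST(α) \ {ε}) ∪ (FOLLOW(N) if α ⇒* ε).

Relevant sets:
  FOLLOW(D') = { $, 'y' }

For D:
  PREDICT(D → e E f D D') = { 'e' }
  PREDICT(D → num) = { 'num' }
For D':
  PREDICT(D' → y D) = { 'y' }
  PREDICT(D' → ε) = { $, 'y' }
E has a single production, so nothing to check there.

Conflict found: Predict set conflict for D': { 'y' }
The grammar is NOT LL(1).

Answer: No. Predict set conflict for D': { 'y' }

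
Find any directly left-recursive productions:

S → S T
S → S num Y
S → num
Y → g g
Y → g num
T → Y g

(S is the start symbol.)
Yes, S is left-recursive

Direct left recursion occurs when N → N α for some non-terminal N (the right-hand side begins with the left-hand side itself).

S → S T: LEFT RECURSIVE (starts with S)
S → S num Y: LEFT RECURSIVE (starts with S)
S → num: starts with num
Y → g g: starts with g
Y → g num: starts with g
T → Y g: starts with Y

The grammar has direct left recursion on: S.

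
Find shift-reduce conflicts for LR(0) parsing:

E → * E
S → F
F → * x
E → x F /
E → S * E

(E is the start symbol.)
Yes — I13: [F → * x .] vs [F → . * x]

Augment with E' → E and build the canonical LR(0) collection (I0 = CLOSURE({[E' → . E]}), then GOTO on every symbol after a dot until no new states appear). It has 14 states:
  I0: { [E → . * E], [E → . S * E], [E → . x F /], [E' → . E], [F → . * x], [S → . F] }  — shift
  I1: { [E → * . E], [E → . * E], [E → . S * E], [E → . x F /], [F → * . x], [F → . * x], [S → . F] }  — shift
  I2: { [E' → E .] }  — accept
  I3: { [S → F .] }  — reduce
  I4: { [E → S . * E] }  — shift
  I5: { [E → x . F /], [F → . * x] }  — shift
  I6: { [F → * . x] }  — shift
  I7: { [E → x F . /] }  — shift
  I8: { [E → x F / .] }  — reduce
  I9: { [F → * x .] }  — reduce
  I10: { [E → . * E], [E → . S * E], [E → . x F /], [E → S * . E], [F → . * x], [S → . F] }  — shift
  I11: { [E → S * E .] }  — reduce
  I12: { [E → * E .] }  — reduce
  I13: { [E → x . F /], [F → * x .], [F → . * x] }  — shift, reduce

I13 contains reduce item [F → * x .] and shift item [F → . * x] — shift-reduce conflict.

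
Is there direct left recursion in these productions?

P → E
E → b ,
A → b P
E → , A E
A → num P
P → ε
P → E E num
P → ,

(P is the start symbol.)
No direct left recursion

P → E: starts with E
E → b ,: starts with b
A → b P: starts with b
E → , A E: starts with ','
A → num P: starts with num
P → ε: starts with ε
P → E E num: starts with E
P → ,: starts with ','

No direct left recursion found.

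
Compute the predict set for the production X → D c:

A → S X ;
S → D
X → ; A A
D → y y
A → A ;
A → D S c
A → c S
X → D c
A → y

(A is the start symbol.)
PREDICT(X → D c) = (FIRST(RHS) \ {ε}) ∪ (FOLLOW(X) if ε ∈ FIRST(RHS), i.e. RHS ⇒* ε)
FIRST(D) = { 'y' }
FIRST(D c) = { 'y' }
ε ∉ FIRST(D c), so FOLLOW(X) is not added.
PREDICT(X → D c) = { 'y' }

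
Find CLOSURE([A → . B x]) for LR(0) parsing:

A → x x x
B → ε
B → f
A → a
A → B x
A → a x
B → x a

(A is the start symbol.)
To compute CLOSURE, for each item [A → α.Bβ] where B is a non-terminal, add [B → .γ] for all productions B → γ; repeat for the newly added items until nothing changes.

Start with: [A → . B x]
  [A → . B x] has the dot before B: add [B → .], [B → . f], [B → . x a]
No further items can be added.

CLOSURE = { [A → . B x], [B → . f], [B → . x a], [B → .] }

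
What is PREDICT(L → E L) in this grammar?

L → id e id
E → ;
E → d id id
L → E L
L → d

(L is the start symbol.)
{ ';', 'd' }

PREDICT(L → E L) = (FIRST(RHS) \ {ε}) ∪ (FOLLOW(L) if ε ∈ FIRST(RHS), i.e. RHS ⇒* ε)
FIRST(E) = { ';', 'd' }
FIRST(E L) = { ';', 'd' }
ε ∉ FIRST(E L), so FOLLOW(L) is not added.
PREDICT(L → E L) = { ';', 'd' }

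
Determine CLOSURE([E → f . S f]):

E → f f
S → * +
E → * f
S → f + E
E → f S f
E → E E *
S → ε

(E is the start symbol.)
To compute CLOSURE, for each item [A → α.Bβ] where B is a non-terminal, add [B → .γ] for all productions B → γ; repeat for the newly added items until nothing changes.

Start with: [E → f . S f]
  [E → f . S f] has the dot before S: add [S → . * +], [S → . f + E], [S → .]
No further items can be added.

CLOSURE = { [E → f . S f], [S → . * +], [S → . f + E], [S → .] }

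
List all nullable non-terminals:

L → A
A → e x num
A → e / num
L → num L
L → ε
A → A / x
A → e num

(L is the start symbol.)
{ 'L' }

ε-productions: L → ε
So L is immediately nullable.
No further non-terminal can be added: every production for the remaining non-terminals contains a terminal or a non-nullable non-terminal.
Nullable = { 'L' }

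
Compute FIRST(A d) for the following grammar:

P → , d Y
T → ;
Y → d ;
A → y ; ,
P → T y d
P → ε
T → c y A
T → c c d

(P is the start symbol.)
FIRST sets of the non-terminals involved (from the grammar, by fixed-point iteration):
  FIRST(A) = { 'y' }

To compute FIRST(A d), process the symbols left to right:
Symbol A is a non-terminal. Add FIRST(A) \ {ε} = { 'y' }
A is not nullable (ε ∉ FIRST(A)), so stop here.
FIRST(A d) = { 'y' }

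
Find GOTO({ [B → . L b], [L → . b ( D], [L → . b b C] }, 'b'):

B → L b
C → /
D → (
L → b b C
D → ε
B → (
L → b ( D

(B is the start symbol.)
GOTO(I, 'b') = CLOSURE({ [A → αX.β] : [A → α.Xβ] ∈ I, X = 'b' })

Items with dot before 'b', with the dot advanced:
  [L → . b ( D] → [L → b . ( D]
  [L → . b b C] → [L → b . b C]
Closure adds nothing (no advanced item has the dot before a non-terminal).

GOTO = { [L → b . ( D], [L → b . b C] }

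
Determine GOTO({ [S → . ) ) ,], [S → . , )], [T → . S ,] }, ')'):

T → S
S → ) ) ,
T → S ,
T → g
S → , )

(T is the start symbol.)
GOTO(I, ')') = CLOSURE({ [A → αX.β] : [A → α.Xβ] ∈ I, X = ')' })

Items with dot before ')', with the dot advanced:
  [S → . ) ) ,] → [S → ) . ) ,]
Closure adds nothing (no advanced item has the dot before a non-terminal).

GOTO = { [S → ) . ) ,] }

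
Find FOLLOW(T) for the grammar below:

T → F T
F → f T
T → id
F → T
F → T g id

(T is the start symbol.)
To compute FOLLOW(T), find every occurrence of T on a right-hand side N → α T β: add FIRST(β) \ {ε}, and if β is empty or nullable also add FOLLOW(N). Iterate to a fixed point.

T is the start symbol, so $ ∈ FOLLOW(T).
In T → F T: T is at the end; this adds FOLLOW(T) to itself — nothing new
In F → f T: T is at the end, add FOLLOW(F)
In F → T: T is at the end, add FOLLOW(F)
In F → T g id: T is followed by g id, add FIRST(g id) \ {ε} = { 'g' }

The FOLLOW sets referred to above (computed the same way, to a fixed point):
  FOLLOW(F) = { 'f', 'id' }

Taking the union: FOLLOW(T) = { $, 'f', 'g', 'id' }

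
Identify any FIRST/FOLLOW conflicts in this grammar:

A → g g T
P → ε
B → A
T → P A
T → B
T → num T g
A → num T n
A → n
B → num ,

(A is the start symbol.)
A FIRST/FOLLOW conflict occurs when a non-terminal N has a nullable alternative N → β (β ⇒* ε) and another alternative N → α with FIRST(α) ∩ FOLLOW(N) ≠ ∅: on such a lookahead the parser cannot decide between expanding α and letting N vanish via β.

Nullable non-terminals: P.
P has a nullable alternative but only one production, so nothing to check.

A, B, T have no nullable alternative, so no FIRST/FOLLOW check is needed there.

No FIRST/FOLLOW conflicts found.

Answer: No FIRST/FOLLOW conflicts.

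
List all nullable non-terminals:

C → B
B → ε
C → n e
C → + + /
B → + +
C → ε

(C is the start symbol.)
A non-terminal is nullable if it can derive ε (the empty string): either it has an ε-production, or it has a production whose right-hand side consists entirely of nullable non-terminals.

ε-productions: B → ε, C → ε
So B, C are immediately nullable.
Every non-terminal is now nullable.
Nullable = { 'B', 'C' }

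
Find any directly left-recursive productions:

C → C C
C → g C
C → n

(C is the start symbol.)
Yes, C is left-recursive

C → C C: LEFT RECURSIVE (starts with C)
C → g C: starts with g
C → n: starts with n

The grammar has direct left recursion on: C.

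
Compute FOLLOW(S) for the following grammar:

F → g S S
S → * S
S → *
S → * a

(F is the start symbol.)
{ $, '*' }

To compute FOLLOW(S), find every occurrence of S on a right-hand side N → α S β: add FIRST(β) \ {ε}, and if β is empty or nullable also add FOLLOW(N). Iterate to a fixed point.

In F → g S S: S is followed by S, add FIRST(S) \ {ε} = { '*' }
In F → g S S: S is at the end, add FOLLOW(F)
In S → * S: S is at the end; this adds FOLLOW(S) to itself — nothing new

The FOLLOW sets referred to above (computed the same way, to a fixed point):
  FOLLOW(F) = { $ }

Taking the union: FOLLOW(S) = { $, '*' }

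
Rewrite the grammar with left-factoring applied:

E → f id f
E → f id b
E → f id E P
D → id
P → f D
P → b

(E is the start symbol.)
E → f id E'
E' → f
E' → b
E' → E P
D → id
P → f D
P → b

Left-factoring transforms A → αβ₁ | αβ₂ into A → αA' and A' → β₁ | β₂
(α is the longest common prefix among the alternatives). Repeat until
no nonterminal has two alternatives with a common prefix.

Round 1: E has alternatives sharing prefix 'f id'. Introduce E': E → f id E'
  Add: E' → f
  Add: E' → b
  Add: E' → E P

No remaining common prefixes — done.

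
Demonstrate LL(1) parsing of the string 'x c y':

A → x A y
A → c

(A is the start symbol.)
LL(1) parsing maintains a stack (initially the start symbol over $) and the input. At each step: if the stack top is a terminal, match it against the current input token; if it is a non-terminal N, replace it with the RHS of M[N, lookahead] (the unique production whose predict set contains the lookahead).

Stack is shown with the top on the left.

Stack    Input    Action
------------------------
A $      x c y $  output A → x A y
x A y $  x c y $  match 'x'
A y $    c y $    output A → c
c y $    c y $    match 'c'
y $      y $      match 'y'
$        $        accept

The string is accepted.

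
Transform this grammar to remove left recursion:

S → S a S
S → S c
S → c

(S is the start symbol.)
S is directly left-recursive. The standard transformation for
  A → A α₁ | ... | A α_m | β₁ | ... | β_n
is
  A  → β₁ A' | ... | β_n A'
  A' → α₁ A' | ... | α_m A' | ε

S → c becomes S → c S'
S → S a S becomes S' → a S S'
S → S c becomes S' → c S'
Add S' → ε

Resulting grammar:
S → c S'
S' → a S S'
S' → c S'
S' → ε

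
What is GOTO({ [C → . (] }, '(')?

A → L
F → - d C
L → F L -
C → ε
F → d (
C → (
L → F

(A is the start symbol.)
GOTO(I, '(') = CLOSURE({ [A → αX.β] : [A → α.Xβ] ∈ I, X = '(' })

Items with dot before '(', with the dot advanced:
  [C → . (] → [C → ( .]
Closure adds nothing (no advanced item has the dot before a non-terminal).

GOTO = { [C → ( .] }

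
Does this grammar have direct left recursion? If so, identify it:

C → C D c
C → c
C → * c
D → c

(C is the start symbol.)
C → C D c: LEFT RECURSIVE (starts with C)
C → c: starts with c
C → * c: starts with '*'
D → c: starts with c

The grammar has direct left recursion on: C.

Answer: Yes, C is left-recursive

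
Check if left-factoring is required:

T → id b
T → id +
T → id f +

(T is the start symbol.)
Left-factoring is needed when two productions for the same non-terminal
share a common prefix on the right-hand side.

Productions for T:
  T → id b
  T → id +
  T → id f +

Found common prefix 'id' in productions for T

Answer: Yes, T has productions with common prefix 'id'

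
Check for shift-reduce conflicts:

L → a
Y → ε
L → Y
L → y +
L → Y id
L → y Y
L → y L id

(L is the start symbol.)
Yes — I0: [Y → .] vs [L → . a]; I2: [L → Y .] vs [L → Y . id]; I4: [Y → .] vs [L → . a]; I7: [L → Y .] vs [L → Y . id]

A shift-reduce conflict occurs when an LR(0) state has both:
  - a complete (reduce) item [A → α .] (dot at the end), and
  - a shift item [B → β . c γ] (dot before a terminal).

Augment with L' → L and build the canonical LR(0) collection (I0 = CLOSURE({[L' → . L]}), then GOTO on every symbol after a dot until no new states appear). It has 10 states:
  I0: { [L → . Y id], [L → . Y], [L → . a], [L → . y +], [L → . y L id], [L → . y Y], [L' → . L], [Y → .] }  — shift, reduce
  I1: { [L' → L .] }  — accept
  I2: { [L → Y . id], [L → Y .] }  — shift, reduce
  I3: { [L → a .] }  — reduce
  I4: { [L → . Y id], [L → . Y], [L → . a], [L → . y +], [L → . y L id], [L → . y Y], [L → y . +], [L → y . L id], [L → y . Y], [Y → .] }  — shift, reduce
  I5: { [L → y + .] }  — reduce
  I6: { [L → y L . id] }  — shift
  I7: { [L → Y . id], [L → Y .], [L → y Y .] }  — shift, 2 reduces
  I8: { [L → Y id .] }  — reduce
  I9: { [L → y L id .] }  — reduce

I0 contains reduce item [Y → .] and shift items [L → . a], [L → . y +], [L → . y L id], [L → . y Y] — shift-reduce conflict.
I2 contains reduce item [L → Y .] and shift item [L → Y . id] — shift-reduce conflict.
I4 contains reduce item [Y → .] and shift items [L → . a], [L → . y +], [L → y . +], [L → . y L id], [L → . y Y] — shift-reduce conflict.
I7 contains reduce items [L → Y .], [L → y Y .] and shift item [L → Y . id] — shift-reduce conflict.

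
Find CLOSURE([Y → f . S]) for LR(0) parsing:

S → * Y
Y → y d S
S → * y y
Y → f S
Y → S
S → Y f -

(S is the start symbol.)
To compute CLOSURE, for each item [A → α.Bβ] where B is a non-terminal, add [B → .γ] for all productions B → γ; repeat for the newly added items until nothing changes.

Start with: [Y → f . S]
  [Y → f . S] has the dot before S: add [S → . * Y], [S → . * y y], [S → . Y f -]
  [S → . Y f -] has the dot before Y: add [Y → . y d S], [Y → . f S], [Y → . S]
No further items can be added.

CLOSURE = { [S → . * Y], [S → . * y y], [S → . Y f -], [Y → . S], [Y → . f S], [Y → . y d S], [Y → f . S] }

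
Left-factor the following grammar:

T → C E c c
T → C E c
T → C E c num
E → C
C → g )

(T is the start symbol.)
T → C E c T'
T' → c
T' → ε
T' → num
E → C
C → g )

Left-factoring transforms A → αβ₁ | αβ₂ into A → αA' and A' → β₁ | β₂
(α is the longest common prefix among the alternatives). Repeat until
no nonterminal has two alternatives with a common prefix.

Round 1: T has alternatives sharing prefix 'C E c'. Introduce T': T → C E c T'
  Add: T' → c
  Add: T' → ε
  Add: T' → num

No remaining common prefixes — done.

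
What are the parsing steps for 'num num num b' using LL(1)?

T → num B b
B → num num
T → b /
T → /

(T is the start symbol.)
LL(1) parsing maintains a stack (initially the start symbol over $) and the input. At each step: if the stack top is a terminal, match it against the current input token; if it is a non-terminal N, replace it with the RHS of M[N, lookahead] (the unique production whose predict set contains the lookahead).

Stack is shown with the top on the left.

Stack        Input            Action
------------------------------------
T $          num num num b $  output T → num B b
num B b $    num num num b $  match 'num'
B b $        num num b $      output B → num num
num num b $  num num b $      match 'num'
num b $      num b $          match 'num'
b $          b $              match 'b'
$            $                accept

The string is accepted.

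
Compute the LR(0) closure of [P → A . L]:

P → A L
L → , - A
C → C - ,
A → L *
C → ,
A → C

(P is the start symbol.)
{ [L → . , - A], [P → A . L] }

To compute CLOSURE, for each item [A → α.Bβ] where B is a non-terminal, add [B → .γ] for all productions B → γ; repeat for the newly added items until nothing changes.

Start with: [P → A . L]
  [P → A . L] has the dot before L: add [L → . , - A]
No further items can be added.

CLOSURE = { [L → . , - A], [P → A . L] }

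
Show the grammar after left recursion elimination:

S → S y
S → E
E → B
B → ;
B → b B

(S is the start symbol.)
S is directly left-recursive. The standard transformation for
  A → A α₁ | ... | A α_m | β₁ | ... | β_n
is
  A  → β₁ A' | ... | β_n A'
  A' → α₁ A' | ... | α_m A' | ε

S → E becomes S → E S'
S → S y becomes S' → y S'
Add S' → ε

Productions for other non-terminals are unchanged:
  E → B
  B → ;
  B → b B

Resulting grammar:
S → E S'
S' → y S'
S' → ε
E → B
B → ;
B → b B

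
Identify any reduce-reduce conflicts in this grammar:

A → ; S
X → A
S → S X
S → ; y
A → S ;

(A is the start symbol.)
No reduce-reduce conflicts

A reduce-reduce conflict occurs when an LR(0) state has two complete items [A → α .] and [B → β .] — both call for a reduction, and with no lookahead the parser cannot choose between them.

Augment with A' → A and build the canonical LR(0) collection (I0 = CLOSURE({[A' → . A]}), then GOTO on every symbol after a dot until no new states appear). It has 10 states:
  I0: { [A → . ; S], [A → . S ;], [A' → . A], [S → . ; y], [S → . S X] }  — shift
  I1: { [A → ; . S], [S → . ; y], [S → . S X], [S → ; . y] }  — shift
  I2: { [A' → A .] }  — accept
  I3: { [A → . ; S], [A → . S ;], [A → S . ;], [S → . ; y], [S → . S X], [S → S . X], [X → . A] }  — shift
  I4: { [A → ; . S], [A → S ; .], [S → . ; y], [S → . S X], [S → ; . y] }  — shift, reduce
  I5: { [X → A .] }  — reduce
  I6: { [S → S X .] }  — reduce
  I7: { [S → ; . y] }  — shift
  I8: { [A → . ; S], [A → . S ;], [A → ; S .], [S → . ; y], [S → . S X], [S → S . X], [X → . A] }  — shift, reduce
  I9: { [S → ; y .] }  — reduce

No state contains more than one complete item.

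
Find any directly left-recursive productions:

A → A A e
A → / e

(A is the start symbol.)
Yes, A is left-recursive

A → A A e: LEFT RECURSIVE (starts with A)
A → / e: starts with '/'

The grammar has direct left recursion on: A.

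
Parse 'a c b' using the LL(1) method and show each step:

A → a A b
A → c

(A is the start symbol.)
LL(1) parsing maintains a stack (initially the start symbol over $) and the input. At each step: if the stack top is a terminal, match it against the current input token; if it is a non-terminal N, replace it with the RHS of M[N, lookahead] (the unique production whose predict set contains the lookahead).

Stack is shown with the top on the left.

Stack    Input    Action
------------------------
A $      a c b $  output A → a A b
a A b $  a c b $  match 'a'
A b $    c b $    output A → c
c b $    c b $    match 'c'
b $      b $      match 'b'
$        $        accept

The string is accepted.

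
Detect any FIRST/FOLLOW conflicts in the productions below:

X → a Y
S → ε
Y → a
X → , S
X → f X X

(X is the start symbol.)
A FIRST/FOLLOW conflict occurs when a non-terminal N has a nullable alternative N → β (β ⇒* ε) and another alternative N → α with FIRST(α) ∩ FOLLOW(N) ≠ ∅: on such a lookahead the parser cannot decide between expanding α and letting N vanish via β.

Nullable non-terminals: S.
S has a nullable alternative but only one production, so nothing to check.

X, Y have no nullable alternative, so no FIRST/FOLLOW check is needed there.

No FIRST/FOLLOW conflicts found.

Answer: No FIRST/FOLLOW conflicts.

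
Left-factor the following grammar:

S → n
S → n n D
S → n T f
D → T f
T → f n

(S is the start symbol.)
S → n S'
S' → ε
S' → n D
S' → T f
D → T f
T → f n

Left-factoring transforms A → αβ₁ | αβ₂ into A → αA' and A' → β₁ | β₂
(α is the longest common prefix among the alternatives). Repeat until
no nonterminal has two alternatives with a common prefix.

Round 1: S has alternatives sharing prefix 'n'. Introduce S': S → n S'
  Add: S' → ε
  Add: S' → n D
  Add: S' → T f

No remaining common prefixes — done.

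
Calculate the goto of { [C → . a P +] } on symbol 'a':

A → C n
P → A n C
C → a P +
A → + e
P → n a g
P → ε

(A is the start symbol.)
GOTO(I, 'a') = CLOSURE({ [A → αX.β] : [A → α.Xβ] ∈ I, X = 'a' })

Items with dot before 'a', with the dot advanced:
  [C → . a P +] → [C → a . P +]
Closure of the advanced items:
  [C → a . P +] has the dot before P: add [P → . A n C], [P → . n a g], [P → .]
  [P → . A n C] has the dot before A: add [A → . C n], [A → . + e]
  [A → . C n] has the dot before C: add [C → . a P +]

GOTO = { [A → . + e], [A → . C n], [C → . a P +], [C → a . P +], [P → . A n C], [P → . n a g], [P → .] }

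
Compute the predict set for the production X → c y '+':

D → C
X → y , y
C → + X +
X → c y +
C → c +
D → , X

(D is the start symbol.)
PREDICT(X → c y '+') = (FIRST(RHS) \ {ε}) ∪ (FOLLOW(X) if ε ∈ FIRST(RHS), i.e. RHS ⇒* ε)
FIRST(c y '+') = { 'c' }
ε ∉ FIRST(c y '+'), so FOLLOW(X) is not added.
PREDICT(X → c y '+') = { 'c' }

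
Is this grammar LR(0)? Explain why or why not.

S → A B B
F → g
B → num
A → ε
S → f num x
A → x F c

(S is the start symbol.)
A grammar is LR(0) if no state in the canonical LR(0) collection has:
  - both a shift item (dot before a terminal) and a complete item (shift-reduce conflict), or
  - two or more complete items (reduce-reduce conflict; the accept item [S' → S .] counts as a complete item here).

Augment with S' → S and build the canonical LR(0) collection (I0 = CLOSURE({[S' → . S]}), then GOTO on every symbol after a dot until no new states appear). It has 13 states:
  I0: { [A → . x F c], [A → .], [S → . A B B], [S → . f num x], [S' → . S] }  — shift, reduce
  I1: { [B → . num], [S → A . B B] }  — shift
  I2: { [S' → S .] }  — accept
  I3: { [S → f . num x] }  — shift
  I4: { [A → x . F c], [F → . g] }  — shift
  I5: { [A → x F . c] }  — shift
  I6: { [F → g .] }  — reduce
  I7: { [A → x F c .] }  — reduce
  I8: { [S → f num . x] }  — shift
  I9: { [S → f num x .] }  — reduce
  I10: { [B → . num], [S → A B . B] }  — shift
  I11: { [B → num .] }  — reduce
  I12: { [S → A B B .] }  — reduce

Conflict in state I0:
  Shift-reduce conflict between [A → .] and [A → . x F c]
So the grammar is NOT LR(0).

Answer: No. Shift-reduce conflict between [A → .] and [A → . x F c]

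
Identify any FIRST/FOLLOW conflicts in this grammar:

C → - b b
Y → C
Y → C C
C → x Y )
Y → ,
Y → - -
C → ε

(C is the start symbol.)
A FIRST/FOLLOW conflict occurs when a non-terminal N has a nullable alternative N → β (β ⇒* ε) and another alternative N → α with FIRST(α) ∩ FOLLOW(N) ≠ ∅: on such a lookahead the parser cannot decide between expanding α and letting N vanish via β.

Nullable non-terminals: C, Y.
FIRST sets used below: FIRST(C) = { '-', 'x', ε }

C: nullable alternative(s) C → ε; FOLLOW(C) = { $, ')', '-', 'x' }
  C → - b b: FIRST \ {ε} = { '-' } — overlaps FOLLOW(C) on { '-' }: CONFLICT
  C → x Y ): FIRST \ {ε} = { 'x' } — overlaps FOLLOW(C) on { 'x' }: CONFLICT
  C → ε: FIRST \ {ε} = { } — this is the only nullable alternative, skip

Y: nullable alternative(s) Y → C, Y → C C; FOLLOW(Y) = { ')' }
  Y → C: FIRST \ {ε} = { '-', 'x' } — disjoint from FOLLOW(Y)
  Y → C C: FIRST \ {ε} = { '-', 'x' } — disjoint from FOLLOW(Y)
  Y → ,: FIRST \ {ε} = { ',' } — disjoint from FOLLOW(Y)
  Y → - -: FIRST \ {ε} = { '-' } — disjoint from FOLLOW(Y)

So the grammar has 2 FIRST/FOLLOW conflicts (marked CONFLICT above).

Answer: Yes. C → '-' b b with FOLLOW(C) on { '-' }; C → x Y ')' with FOLLOW(C) on { 'x' }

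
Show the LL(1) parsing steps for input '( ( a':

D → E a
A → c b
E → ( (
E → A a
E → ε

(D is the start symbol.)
Stack is shown with the top on the left.

Stack    Input    Action
------------------------
D $      ( ( a $  output D → E a
E a $    ( ( a $  output E → ( (
( ( a $  ( ( a $  match '('
( a $    ( a $    match '('
a $      a $      match 'a'
$        $        accept

The string is accepted.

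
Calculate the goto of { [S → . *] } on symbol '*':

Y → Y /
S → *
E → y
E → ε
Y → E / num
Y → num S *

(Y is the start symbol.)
{ [S → * .] }

GOTO(I, '*') = CLOSURE({ [A → αX.β] : [A → α.Xβ] ∈ I, X = '*' })

Items with dot before '*', with the dot advanced:
  [S → . *] → [S → * .]
Closure adds nothing (no advanced item has the dot before a non-terminal).

GOTO = { [S → * .] }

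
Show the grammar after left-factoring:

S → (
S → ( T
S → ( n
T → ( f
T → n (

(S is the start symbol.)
S → ( S'
S' → ε
S' → T
S' → n
T → ( f
T → n (

Left-factoring transforms A → αβ₁ | αβ₂ into A → αA' and A' → β₁ | β₂
(α is the longest common prefix among the alternatives). Repeat until
no nonterminal has two alternatives with a common prefix.

Round 1: S has alternatives sharing prefix '('. Introduce S': S → ( S'
  Add: S' → ε
  Add: S' → T
  Add: S' → n

No remaining common prefixes — done.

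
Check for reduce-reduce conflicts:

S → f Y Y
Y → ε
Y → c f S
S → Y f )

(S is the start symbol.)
Augment with S' → S and build the canonical LR(0) collection (I0 = CLOSURE({[S' → . S]}), then GOTO on every symbol after a dot until no new states appear). It has 11 states:
  I0: { [S → . Y f )], [S → . f Y Y], [S' → . S], [Y → . c f S], [Y → .] }  — shift, reduce
  I1: { [S' → S .] }  — accept
  I2: { [S → Y . f )] }  — shift
  I3: { [Y → c . f S] }  — shift
  I4: { [S → f . Y Y], [Y → . c f S], [Y → .] }  — shift, reduce
  I5: { [S → f Y . Y], [Y → . c f S], [Y → .] }  — shift, reduce
  I6: { [S → f Y Y .] }  — reduce
  I7: { [S → . Y f )], [S → . f Y Y], [Y → . c f S], [Y → .], [Y → c f . S] }  — shift, reduce
  I8: { [Y → c f S .] }  — reduce
  I9: { [S → Y f . )] }  — shift
  I10: { [S → Y f ) .] }  — reduce

No state contains more than one complete item.

Answer: No reduce-reduce conflicts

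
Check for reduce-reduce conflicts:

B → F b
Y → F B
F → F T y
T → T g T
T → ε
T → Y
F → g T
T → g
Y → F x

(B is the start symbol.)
Yes — I7: [T → .] vs [T → g .]

A reduce-reduce conflict occurs when an LR(0) state has two complete items [A → α .] and [B → β .] — both call for a reduction, and with no lookahead the parser cannot choose between them.

Augment with B' → B and build the canonical LR(0) collection (I0 = CLOSURE({[B' → . B]}), then GOTO on every symbol after a dot until no new states appear). It has 16 states:
  I0: { [B → . F b], [B' → . B], [F → . F T y], [F → . g T] }  — shift
  I1: { [B' → B .] }  — accept
  I2: { [B → F . b], [F → . F T y], [F → . g T], [F → F . T y], [T → . T g T], [T → . Y], [T → . g], [T → .], [Y → . F B], [Y → . F x] }  — shift, reduce
  I3: { [F → . F T y], [F → . g T], [F → g . T], [T → . T g T], [T → . Y], [T → . g], [T → .], [Y → . F B], [Y → . F x] }  — shift, reduce
  I4: { [B → . F b], [F → . F T y], [F → . g T], [F → F . T y], [T → . T g T], [T → . Y], [T → . g], [T → .], [Y → . F B], [Y → . F x], [Y → F . B], [Y → F . x] }  — shift, reduce
  I5: { [F → g T .], [T → T . g T] }  — shift, reduce
  I6: { [T → Y .] }  — reduce
  I7: { [F → . F T y], [F → . g T], [F → g . T], [T → . T g T], [T → . Y], [T → . g], [T → .], [T → g .], [Y → . F B], [Y → . F x] }  — shift, 2 reduces
  I8: { [F → . F T y], [F → . g T], [T → . T g T], [T → . Y], [T → . g], [T → .], [T → T g . T], [Y → . F B], [Y → . F x] }  — shift, reduce
  I9: { [T → T . g T], [T → T g T .] }  — shift, reduce
  I10: { [Y → F B .] }  — reduce
  I11: { [B → . F b], [B → F . b], [F → . F T y], [F → . g T], [F → F . T y], [T → . T g T], [T → . Y], [T → . g], [T → .], [Y → . F B], [Y → . F x], [Y → F . B], [Y → F . x] }  — shift, reduce
  I12: { [F → F T . y], [T → T . g T] }  — shift
  I13: { [Y → F x .] }  — reduce
  I14: { [F → F T y .] }  — reduce
  I15: { [B → F b .] }  — reduce

I7 contains complete items [T → .], [T → g .] — reduce-reduce conflict.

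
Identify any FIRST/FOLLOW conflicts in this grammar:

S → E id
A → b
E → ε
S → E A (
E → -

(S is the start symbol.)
Nullable non-terminals: E.

E: nullable alternative(s) E → ε; FOLLOW(E) = { 'b', 'id' }
  E → ε: FIRST \ {ε} = { } — this is the only nullable alternative, skip
  E → -: FIRST \ {ε} = { '-' } — disjoint from FOLLOW(E)

A, S have no nullable alternative, so no FIRST/FOLLOW check is needed there.

No FIRST/FOLLOW conflicts found.

Answer: No FIRST/FOLLOW conflicts.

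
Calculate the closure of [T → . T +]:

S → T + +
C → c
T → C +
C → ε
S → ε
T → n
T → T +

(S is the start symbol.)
{ [C → . c], [C → .], [T → . C +], [T → . T +], [T → . n] }

Start with: [T → . T +]
  [T → . T +] has the dot before T: add [T → . C +], [T → . n]
  [T → . C +] has the dot before C: add [C → . c], [C → .]
No further items can be added.

CLOSURE = { [C → . c], [C → .], [T → . C +], [T → . T +], [T → . n] }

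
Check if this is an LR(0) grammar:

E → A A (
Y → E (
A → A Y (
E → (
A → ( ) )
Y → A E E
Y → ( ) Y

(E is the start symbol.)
No. Shift-reduce conflict between [E → ( .] and [A → ( . ) )]

A grammar is LR(0) if no state in the canonical LR(0) collection has:
  - both a shift item (dot before a terminal) and a complete item (shift-reduce conflict), or
  - two or more complete items (reduce-reduce conflict; the accept item [E' → E .] counts as a complete item here).

Augment with E' → E and build the canonical LR(0) collection (I0 = CLOSURE({[E' → . E]}), then GOTO on every symbol after a dot until no new states appear). It has 19 states:
  I0: { [A → . ( ) )], [A → . A Y (], [E → . (], [E → . A A (], [E' → . E] }  — shift
  I1: { [A → ( . ) )], [E → ( .] }  — shift, reduce
  I2: { [A → . ( ) )], [A → . A Y (], [A → A . Y (], [E → . (], [E → . A A (], [E → A . A (], [Y → . ( ) Y], [Y → . A E E], [Y → . E (] }  — shift
  I3: { [E' → E .] }  — accept
  I4: { [A → ( . ) )], [E → ( .], [Y → ( . ) Y] }  — shift, reduce
  I5: { [A → . ( ) )], [A → . A Y (], [A → A . Y (], [E → . (], [E → . A A (], [E → A . A (], [E → A A . (], [Y → . ( ) Y], [Y → . A E E], [Y → . E (], [Y → A . E E] }  — shift
  I6: { [Y → E . (] }  — shift
  I7: { [A → A Y . (] }  — shift
  I8: { [A → A Y ( .] }  — reduce
  I9: { [Y → E ( .] }  — reduce
  I10: { [A → ( . ) )], [E → ( .], [E → A A ( .], [Y → ( . ) Y] }  — shift, 2 reduces
  I11: { [A → . ( ) )], [A → . A Y (], [E → . (], [E → . A A (], [Y → A E . E], [Y → E . (] }  — shift
  I12: { [A → ( . ) )], [E → ( .], [Y → E ( .] }  — shift, 2 reduces
  I13: { [Y → A E E .] }  — reduce
  I14: { [A → ( ) . )] }  — shift
  I15: { [A → ( ) ) .] }  — reduce
  I16: { [A → ( ) . )], [A → . ( ) )], [A → . A Y (], [E → . (], [E → . A A (], [Y → ( ) . Y], [Y → . ( ) Y], [Y → . A E E], [Y → . E (] }  — shift
  I17: { [A → . ( ) )], [A → . A Y (], [A → A . Y (], [E → . (], [E → . A A (], [E → A . A (], [Y → . ( ) Y], [Y → . A E E], [Y → . E (], [Y → A . E E] }  — shift
  I18: { [Y → ( ) Y .] }  — reduce

Conflict in state I1:
  Shift-reduce conflict between [E → ( .] and [A → ( . ) )]
So the grammar is NOT LR(0).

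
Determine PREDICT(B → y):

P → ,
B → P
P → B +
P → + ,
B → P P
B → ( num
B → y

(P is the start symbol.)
PREDICT(B → y) = (FIRST(RHS) \ {ε}) ∪ (FOLLOW(B) if ε ∈ FIRST(RHS), i.e. RHS ⇒* ε)
FIRST(y) = { 'y' }
ε ∉ FIRST(y), so FOLLOW(B) is not added.
PREDICT(B → y) = { 'y' }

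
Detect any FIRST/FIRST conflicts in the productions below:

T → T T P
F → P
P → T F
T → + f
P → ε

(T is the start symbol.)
FIRST sets of the non-terminals at (or reachable through a nullable prefix from) the front of some alternative:
  FIRST(T) = { '+' }

Productions for T:
  T → T T P: FIRST = { '+' }
  T → + f: FIRST = { '+' }
Productions for P:
  P → T F: FIRST = { '+' }
  P → ε: FIRST = { ε }
F has only one production, so no FIRST/FIRST conflict is possible there.

Conflict for T: T → T T P and T → + f
  Overlap: { '+' }

Answer: Yes. T → T T P / T → '+' f on { '+' }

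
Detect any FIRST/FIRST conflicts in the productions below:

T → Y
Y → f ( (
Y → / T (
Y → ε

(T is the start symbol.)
No FIRST/FIRST conflicts.

Productions for Y:
  Y → f ( (: FIRST = { 'f' }
  Y → / T (: FIRST = { '/' }
  Y → ε: FIRST = { ε }
T has only one production, so no FIRST/FIRST conflict is possible there.

All alternatives of each non-terminal have pairwise disjoint FIRST sets.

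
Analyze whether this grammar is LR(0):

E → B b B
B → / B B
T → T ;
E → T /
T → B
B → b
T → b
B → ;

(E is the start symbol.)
No. Shift-reduce conflict between [T → B .] and [E → B . b B]

Augment with E' → E and build the canonical LR(0) collection (I0 = CLOSURE({[E' → . E]}), then GOTO on every symbol after a dot until no new states appear). It has 14 states:
  I0: { [B → . / B B], [B → . ;], [B → . b], [E → . B b B], [E → . T /], [E' → . E], [T → . B], [T → . T ;], [T → . b] }  — shift
  I1: { [B → . / B B], [B → . ;], [B → . b], [B → / . B B] }  — shift
  I2: { [B → ; .] }  — reduce
  I3: { [E → B . b B], [T → B .] }  — shift, reduce
  I4: { [E' → E .] }  — accept
  I5: { [E → T . /], [T → T . ;] }  — shift
  I6: { [B → b .], [T → b .] }  — 2 reduces
  I7: { [E → T / .] }  — reduce
  I8: { [T → T ; .] }  — reduce
  I9: { [B → . / B B], [B → . ;], [B → . b], [E → B b . B] }  — shift
  I10: { [E → B b B .] }  — reduce
  I11: { [B → b .] }  — reduce
  I12: { [B → . / B B], [B → . ;], [B → . b], [B → / B . B] }  — shift
  I13: { [B → / B B .] }  — reduce

Conflict in state I3:
  Shift-reduce conflict between [T → B .] and [E → B . b B]
So the grammar is NOT LR(0).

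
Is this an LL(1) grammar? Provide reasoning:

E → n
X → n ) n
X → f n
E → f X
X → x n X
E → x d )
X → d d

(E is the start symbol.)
Yes, the grammar is LL(1).

A grammar is LL(1) if for each non-terminal N with multiple productions, the predict sets of those productions are pairwise disjoint, where PREDICT(N → α) = (FIRST(α) \ {ε}) ∪ (FOLLOW(N) if α ⇒* ε).

For E:
  PREDICT(E → n) = { 'n' }
  PREDICT(E → f X) = { 'f' }
  PREDICT(E → x d ')') = { 'x' }
For X:
  PREDICT(X → n ')' n) = { 'n' }
  PREDICT(X → f n) = { 'f' }
  PREDICT(X → x n X) = { 'x' }
  PREDICT(X → d d) = { 'd' }

All predict sets are disjoint. The grammar IS LL(1).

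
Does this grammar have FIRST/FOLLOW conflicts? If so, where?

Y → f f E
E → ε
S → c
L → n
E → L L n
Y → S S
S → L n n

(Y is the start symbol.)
No FIRST/FOLLOW conflicts.

A FIRST/FOLLOW conflict occurs when a non-terminal N has a nullable alternative N → β (β ⇒* ε) and another alternative N → α with FIRST(α) ∩ FOLLOW(N) ≠ ∅: on such a lookahead the parser cannot decide between expanding α and letting N vanish via β.

Nullable non-terminals: E.
FIRST sets used below: FIRST(L) = { 'n' }

E: nullable alternative(s) E → ε; FOLLOW(E) = { $ }
  E → ε: FIRST \ {ε} = { } — this is the only nullable alternative, skip
  E → L L n: FIRST \ {ε} = { 'n' } — disjoint from FOLLOW(E)

L, S, Y have no nullable alternative, so no FIRST/FOLLOW check is needed there.

No FIRST/FOLLOW conflicts found.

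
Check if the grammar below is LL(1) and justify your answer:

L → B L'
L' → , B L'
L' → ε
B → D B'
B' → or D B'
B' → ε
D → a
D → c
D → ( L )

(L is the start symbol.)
Relevant sets:
  FOLLOW(L') = { $, ')' }
  FOLLOW(B') = { $, ')', ',' }

For L':
  PREDICT(L' → ',' B L') = { ',' }
  PREDICT(L' → ε) = { $, ')' }
For B':
  PREDICT(B' → or D B') = { 'or' }
  PREDICT(B' → ε) = { $, ')', ',' }
For D:
  PREDICT(D → a) = { 'a' }
  PREDICT(D → c) = { 'c' }
  PREDICT(D → '(' L ')') = { '(' }
L, B have a single production, so nothing to check there.

All predict sets are disjoint. The grammar IS LL(1).

Answer: Yes, the grammar is LL(1).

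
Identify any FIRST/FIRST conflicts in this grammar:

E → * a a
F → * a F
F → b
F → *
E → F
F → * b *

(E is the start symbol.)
A FIRST/FIRST conflict occurs when two productions N → α and N → β for the same non-terminal have FIRST(α) ∩ FIRST(β) ≠ ∅ (with ε ∈ FIRST of a nullable right-hand side, so two nullable alternatives also conflict).

FIRST sets of the non-terminals at (or reachable through a nullable prefix from) the front of some alternative:
  FIRST(F) = { '*', 'b' }

Productions for E:
  E → * a a: FIRST = { '*' }
  E → F: FIRST = { '*', 'b' }
Productions for F:
  F → * a F: FIRST = { '*' }
  F → b: FIRST = { 'b' }
  F → *: FIRST = { '*' }
  F → * b *: FIRST = { '*' }

Conflict for E: E → * a a and E → F
  Overlap: { '*' }
Conflict for F: F → * a F and F → *
  Overlap: { '*' }
Conflict for F: F → * a F and F → * b *
  Overlap: { '*' }
Conflict for F: F → * and F → * b *
  Overlap: { '*' }

Answer: Yes. E → '*' a a / E → F on { '*' }; F → '*' a F / F → '*' on { '*' }; F → '*' a F / F → '*' b '*' on { '*' }; F → '*' / F → '*' b '*' on { '*' }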